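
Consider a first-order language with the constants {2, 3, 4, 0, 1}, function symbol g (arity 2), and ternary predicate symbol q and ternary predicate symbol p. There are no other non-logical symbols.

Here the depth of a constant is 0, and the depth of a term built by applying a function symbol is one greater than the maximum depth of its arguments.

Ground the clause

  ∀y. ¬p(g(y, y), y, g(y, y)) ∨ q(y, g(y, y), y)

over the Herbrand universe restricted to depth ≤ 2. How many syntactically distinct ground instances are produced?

905

Ground terms of depth ≤ 2:
  Let N_k count ground terms of depth at most k. Each non-constant term of depth ≤ k is some function symbol applied to depth-≤(k−1) arguments, giving N_k = 5 + N_{k-1}^2.
  N_0 = 5
  N_1 = 5 + 5^2 = 30
  N_2 = 5 + 30^2 = 905
So there are 905 ground terms available for substitution.
The clause has 1 distinct variable (y), which appears in the body. In the free term algebra distinct substitutions yield syntactically distinct ground instances.
Number of ground instances = 905.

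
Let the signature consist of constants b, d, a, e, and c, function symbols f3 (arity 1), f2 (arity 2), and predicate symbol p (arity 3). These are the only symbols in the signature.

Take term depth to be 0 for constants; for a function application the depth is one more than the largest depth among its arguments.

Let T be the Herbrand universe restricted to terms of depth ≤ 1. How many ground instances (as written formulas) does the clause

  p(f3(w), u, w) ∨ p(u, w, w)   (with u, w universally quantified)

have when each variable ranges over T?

1225

Ground terms of depth ≤ 1:
  Let N_k count ground terms of depth at most k. Each non-constant term of depth ≤ k is some function symbol applied to depth-≤(k−1) arguments, giving N_k = 5 + N_{k-1} + N_{k-1}^2.
  N_0 = 5
  N_1 = 5 + 5 + 5^2 = 35
So there are 35 ground terms available for substitution.
The clause has 2 distinct variables (u, w), each appearing in the body. In the free term algebra distinct substitutions yield syntactically distinct ground instances.
Number of ground instances = 35^2 = 1225.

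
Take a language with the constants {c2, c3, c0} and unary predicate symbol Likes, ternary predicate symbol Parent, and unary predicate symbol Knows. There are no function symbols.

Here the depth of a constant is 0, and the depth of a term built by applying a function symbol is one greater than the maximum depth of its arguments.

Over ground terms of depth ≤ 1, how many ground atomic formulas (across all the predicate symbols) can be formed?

First count ground terms of depth ≤ 1.
With no function symbols every ground term is a constant, so there are exactly 3 ground terms at every depth bound.
N_0 = 3
N_1 = 3
Explicitly: c2, c3, c0.
So |H| = 3.
Ground atoms are formed by filling each argument slot of a predicate with a term from H, so an r-ary predicate gives |H|^r atoms:
  Likes: 3;  Parent: 3^3 = 27;  Knows: 3
Total ground atoms: 3 + 27 + 3 = 33.

33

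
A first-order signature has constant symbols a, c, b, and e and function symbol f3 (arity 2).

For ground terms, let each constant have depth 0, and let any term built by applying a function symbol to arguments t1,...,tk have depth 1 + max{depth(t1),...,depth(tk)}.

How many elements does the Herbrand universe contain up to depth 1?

20

Write N_k for the number of ground terms of depth ≤ k. A term of depth ≤ k is either a constant or a function symbol applied to arguments of depth ≤ k−1, so N_k = 4 + N_{k-1}^2.
N_0 = 4
N_1 = 4 + 4^2 = 20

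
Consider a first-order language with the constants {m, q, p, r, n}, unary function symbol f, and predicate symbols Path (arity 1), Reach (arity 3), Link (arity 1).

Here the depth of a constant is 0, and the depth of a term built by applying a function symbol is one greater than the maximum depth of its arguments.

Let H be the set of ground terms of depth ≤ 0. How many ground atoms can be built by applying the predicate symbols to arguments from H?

First count ground terms of depth ≤ 0.
Let N_k count ground terms of depth at most k. Each non-constant term of depth ≤ k is some function symbol applied to depth-≤(k−1) arguments, giving N_k = 5 + N_{k-1}.
N_0 = 5
Explicitly: m, q, p, r, n.
So |H| = 5.
For each predicate symbol, the number of ground atoms is |H| raised to its arity; summing:
  Path: 5;  Reach: 5^3 = 125;  Link: 5
Total ground atoms: 5 + 125 + 5 = 135.

135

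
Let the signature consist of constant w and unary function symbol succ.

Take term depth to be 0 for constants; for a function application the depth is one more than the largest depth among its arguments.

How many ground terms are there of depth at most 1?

2

Let N_k = |{terms of depth ≤ k}|. Then N_0 = 1 and N_k = 1 + N_{k-1} for k ≥ 1 (one summand per function symbol, arity giving the exponent).
N_0 = 1
N_1 = 1 + 1 = 2
Explicitly: w, succ(w).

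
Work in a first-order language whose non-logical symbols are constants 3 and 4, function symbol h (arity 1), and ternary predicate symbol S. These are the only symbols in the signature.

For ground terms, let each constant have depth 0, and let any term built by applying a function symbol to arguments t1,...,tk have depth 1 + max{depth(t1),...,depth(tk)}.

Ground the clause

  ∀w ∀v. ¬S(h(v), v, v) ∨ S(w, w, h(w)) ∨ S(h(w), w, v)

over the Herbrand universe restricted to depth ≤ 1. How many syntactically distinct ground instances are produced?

Ground terms of depth ≤ 1:
  Let N_k = |{terms of depth ≤ k}|. Then N_0 = 2 and N_k = 2 + N_{k-1} for k ≥ 1 (one summand per function symbol, arity giving the exponent).
  N_0 = 2
  N_1 = 2 + 2 = 4
So there are 4 ground terms available for substitution.
The body mentions every one of the 2 quantified variables; since ground terms form a free algebra, no two substitutions collapse to the same formula.
Number of ground instances = 4^2 = 16.

16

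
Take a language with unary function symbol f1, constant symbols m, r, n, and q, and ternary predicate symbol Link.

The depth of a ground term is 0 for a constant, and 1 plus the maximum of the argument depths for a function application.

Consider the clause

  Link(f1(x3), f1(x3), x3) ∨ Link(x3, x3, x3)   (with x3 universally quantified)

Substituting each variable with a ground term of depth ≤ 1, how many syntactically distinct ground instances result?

8

Ground terms of depth ≤ 1:
  Write N_k for the number of ground terms of depth ≤ k. A term of depth ≤ k is either a constant or a function symbol applied to arguments of depth ≤ k−1, so N_k = 4 + N_{k-1}.
  N_0 = 4
  N_1 = 4 + 4 = 8
  Explicitly: m, r, n, q, f1(m), f1(r), f1(n), f1(q).
So there are 8 ground terms available for substitution.
There is 1 variable to instantiate (x3),  occurring in at least one literal, so different choices give different ground instances.
Number of ground instances = 8.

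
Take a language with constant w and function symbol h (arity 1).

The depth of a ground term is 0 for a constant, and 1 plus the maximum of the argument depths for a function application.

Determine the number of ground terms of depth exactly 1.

1

Let N_k count ground terms of depth at most k. Each non-constant term of depth ≤ k is some function symbol applied to depth-≤(k−1) arguments, giving N_k = 1 + N_{k-1}.
N_0 = 1
N_1 = 1 + 1 = 2
Terms of depth exactly 1: N_1 − N_0 = 2 − 1 = 1.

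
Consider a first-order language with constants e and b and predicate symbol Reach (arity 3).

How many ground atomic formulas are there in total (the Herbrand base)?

8

With no function symbols, the Herbrand universe is just the 2 constants.
Ground atoms per predicate: Reach: 2^3 = 8.
Herbrand base size = 8 = 8.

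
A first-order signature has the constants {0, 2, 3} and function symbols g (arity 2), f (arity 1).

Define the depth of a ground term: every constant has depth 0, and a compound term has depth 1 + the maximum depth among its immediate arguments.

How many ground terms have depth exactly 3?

Write N_k for the number of ground terms of depth ≤ k. A term of depth ≤ k is either a constant or a function symbol applied to arguments of depth ≤ k−1, so N_k = 3 + N_{k-1}^2 + N_{k-1}.
N_0 = 3
N_1 = 3 + 3^2 + 3 = 15
N_2 = 3 + 15^2 + 15 = 243
N_3 = 3 + 243^2 + 243 = 59295
Terms of depth exactly 3: N_3 − N_2 = 59295 − 243 = 59052.

59052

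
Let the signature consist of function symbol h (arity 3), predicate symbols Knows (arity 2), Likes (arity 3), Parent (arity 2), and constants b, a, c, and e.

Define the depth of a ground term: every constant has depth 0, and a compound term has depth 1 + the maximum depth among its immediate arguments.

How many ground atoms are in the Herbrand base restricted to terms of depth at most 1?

323680

First count ground terms of depth ≤ 1.
Let N_k = |{terms of depth ≤ k}|. Then N_0 = 4 and N_k = 4 + N_{k-1}^3 for k ≥ 1 (one summand per function symbol, arity giving the exponent).
N_0 = 4
N_1 = 4 + 4^3 = 68
So |H| = 68.
Ground atoms are formed by filling each argument slot of a predicate with a term from H, so an r-ary predicate gives |H|^r atoms:
  Knows: 68^2 = 4624;  Likes: 68^3 = 314432;  Parent: 68^2 = 4624
Total ground atoms: 4624 + 314432 + 4624 = 323680.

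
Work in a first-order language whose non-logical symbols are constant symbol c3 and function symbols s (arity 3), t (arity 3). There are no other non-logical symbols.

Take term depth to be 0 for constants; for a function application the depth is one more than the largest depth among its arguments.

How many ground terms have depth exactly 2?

Let N_k count ground terms of depth at most k. Each non-constant term of depth ≤ k is some function symbol applied to depth-≤(k−1) arguments, giving N_k = 1 + N_{k-1}^3 + N_{k-1}^3.
N_0 = 1
N_1 = 1 + 1^3 + 1^3 = 3
N_2 = 1 + 3^3 + 3^3 = 55
Terms of depth exactly 2: N_2 − N_1 = 55 − 3 = 52.

52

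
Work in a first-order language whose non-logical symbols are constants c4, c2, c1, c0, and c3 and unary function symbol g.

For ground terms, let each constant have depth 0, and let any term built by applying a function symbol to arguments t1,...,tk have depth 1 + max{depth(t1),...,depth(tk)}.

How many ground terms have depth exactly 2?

Write N_k for the number of ground terms of depth ≤ k. A term of depth ≤ k is either a constant or a function symbol applied to arguments of depth ≤ k−1, so N_k = 5 + N_{k-1}.
N_0 = 5
N_1 = 5 + 5 = 10
N_2 = 5 + 10 = 15
Terms of depth exactly 2: N_2 − N_1 = 15 − 10 = 5.

5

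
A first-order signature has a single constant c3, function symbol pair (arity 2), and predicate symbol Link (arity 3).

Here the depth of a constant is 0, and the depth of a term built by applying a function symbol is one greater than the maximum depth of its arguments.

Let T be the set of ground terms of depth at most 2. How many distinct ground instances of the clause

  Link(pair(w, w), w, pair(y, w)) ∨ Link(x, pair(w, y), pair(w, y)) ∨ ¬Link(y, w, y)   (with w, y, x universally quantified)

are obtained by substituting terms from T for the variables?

125

Ground terms of depth ≤ 2:
  If N_k denotes the number of depth-≤k ground terms, the 1 constant gives N_0 = 1, and each function symbol of arity r contributes N_{k-1}^r new terms at level k: N_k = 1 + N_{k-1}^2.
  N_0 = 1
  N_1 = 1 + 1^2 = 2
  N_2 = 1 + 2^2 = 5
So there are 5 ground terms available for substitution.
The clause has 3 distinct variables (w, y, x), each appearing in the body. In the free term algebra distinct substitutions yield syntactically distinct ground instances.
Number of ground instances = 5^3 = 125.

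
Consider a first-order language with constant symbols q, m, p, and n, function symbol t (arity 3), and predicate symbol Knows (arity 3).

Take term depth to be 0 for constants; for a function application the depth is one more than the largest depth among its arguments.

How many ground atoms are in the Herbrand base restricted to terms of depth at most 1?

314432

First count ground terms of depth ≤ 1.
Count level by level. With function symbols t/3, the terms of depth ≤ k are the 4 constants together with each function applied to depth-≤(k−1) tuples, so N_k = 4 + N_{k-1}^3.
N_0 = 4
N_1 = 4 + 4^3 = 68
So |H| = 68.
A ground atom is a predicate applied to a tuple of terms from H, so the count is the sum over predicates of |H|^arity:
  Knows: 68^3 = 314432
Total ground atoms: 314432.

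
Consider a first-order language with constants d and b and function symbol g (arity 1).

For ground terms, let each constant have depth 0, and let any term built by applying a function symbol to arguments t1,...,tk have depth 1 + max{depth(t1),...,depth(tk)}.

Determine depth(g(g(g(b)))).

depth(g(b)) = 1 + depth(b) = 1 + 0 = 1
depth(g(g(b))) = 1 + depth(g(b)) = 1 + 1 = 2
depth(g(g(g(b)))) = 1 + depth(g(g(b))) = 1 + 2 = 3

3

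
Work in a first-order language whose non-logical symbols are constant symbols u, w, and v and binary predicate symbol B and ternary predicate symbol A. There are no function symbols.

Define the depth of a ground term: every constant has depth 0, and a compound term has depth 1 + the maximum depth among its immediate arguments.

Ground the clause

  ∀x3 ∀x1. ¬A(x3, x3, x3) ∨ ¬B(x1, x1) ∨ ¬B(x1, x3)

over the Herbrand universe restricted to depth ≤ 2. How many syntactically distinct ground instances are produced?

9

Ground terms of depth ≤ 2:
  With no function symbols every ground term is a constant, so there are exactly 3 ground terms at every depth bound.
  N_0 = 3
  N_1 = 3
  N_2 = 3
  Explicitly: u, w, v.
So there are 3 ground terms available for substitution.
The body mentions every one of the 2 quantified variables; since ground terms form a free algebra, no two substitutions collapse to the same formula.
Number of ground instances = 3^2 = 9.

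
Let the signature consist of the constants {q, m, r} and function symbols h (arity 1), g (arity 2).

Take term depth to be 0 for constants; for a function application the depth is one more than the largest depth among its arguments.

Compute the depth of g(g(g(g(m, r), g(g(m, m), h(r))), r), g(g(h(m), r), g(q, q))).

depth(g(m, r)) = 1 + max(0, 0) = 1
depth(g(m, m)) = 1 + max(0, 0) = 1
depth(h(r)) = 1 + depth(r) = 1 + 0 = 1
depth(g(g(m, m), h(r))) = 1 + max(1, 1) = 2
depth(g(g(m, r), g(g(m, m), h(r)))) = 1 + max(1, 2) = 3
depth(g(g(g(m, r), g(g(m, m), h(r))), r)) = 1 + max(3, 0) = 4
depth(h(m)) = 1 + depth(m) = 1 + 0 = 1
depth(g(h(m), r)) = 1 + max(1, 0) = 2
depth(g(q, q)) = 1 + max(0, 0) = 1
depth(g(g(h(m), r), g(q, q))) = 1 + max(2, 1) = 3
depth(g(g(g(g(m, r), g(g(m, m), h(r))), r), g(g(h(m), r), g(q, q)))) = 1 + max(4, 3) = 5

5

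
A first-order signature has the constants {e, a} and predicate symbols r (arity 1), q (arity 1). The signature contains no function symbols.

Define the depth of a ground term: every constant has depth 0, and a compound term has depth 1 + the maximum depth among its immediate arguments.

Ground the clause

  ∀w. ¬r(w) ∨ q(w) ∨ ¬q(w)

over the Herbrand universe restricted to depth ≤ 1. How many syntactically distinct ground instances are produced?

2

Ground terms of depth ≤ 1:
  With no function symbols every ground term is a constant, so there are exactly 2 ground terms at every depth bound.
  N_0 = 2
  N_1 = 2
  Explicitly: e, a.
So there are 2 ground terms available for substitution.
There is 1 variable to instantiate (w),  occurring in at least one literal, so different choices give different ground instances.
Number of ground instances = 2.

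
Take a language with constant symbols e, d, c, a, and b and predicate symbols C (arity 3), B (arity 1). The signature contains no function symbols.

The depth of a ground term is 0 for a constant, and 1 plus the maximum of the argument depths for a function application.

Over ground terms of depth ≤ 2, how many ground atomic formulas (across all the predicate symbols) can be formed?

First count ground terms of depth ≤ 2.
With no function symbols every ground term is a constant, so there are exactly 5 ground terms at every depth bound.
N_0 = 5
N_1 = 5
N_2 = 5
Explicitly: e, d, c, a, b.
So |H| = 5.
A ground atom is a predicate applied to a tuple of terms from H, so the count is the sum over predicates of |H|^arity:
  C: 5^3 = 125;  B: 5
Total ground atoms: 125 + 5 = 130.

130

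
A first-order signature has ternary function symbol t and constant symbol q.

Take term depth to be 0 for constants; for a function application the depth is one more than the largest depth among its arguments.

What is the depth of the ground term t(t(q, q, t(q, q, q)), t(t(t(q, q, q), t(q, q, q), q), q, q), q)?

depth(t(q, q, q)) = 1 + max(0, 0, 0) = 1
depth(t(q, q, t(q, q, q))) = 1 + max(0, 0, 1) = 2
depth(t(t(q, q, q), t(q, q, q), q)) = 1 + max(1, 1, 0) = 2
depth(t(t(t(q, q, q), t(q, q, q), q), q, q)) = 1 + max(2, 0, 0) = 3
depth(t(t(q, q, t(q, q, q)), t(t(t(q, q, q), t(q, q, q), q), q, q), q)) = 1 + max(2, 3, 0) = 4

4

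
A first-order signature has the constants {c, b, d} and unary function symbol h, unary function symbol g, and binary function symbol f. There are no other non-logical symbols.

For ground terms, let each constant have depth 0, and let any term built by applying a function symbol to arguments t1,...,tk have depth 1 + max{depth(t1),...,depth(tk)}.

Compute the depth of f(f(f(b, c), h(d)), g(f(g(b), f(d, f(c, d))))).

depth(f(b, c)) = 1 + max(0, 0) = 1
depth(h(d)) = 1 + depth(d) = 1 + 0 = 1
depth(f(f(b, c), h(d))) = 1 + max(1, 1) = 2
depth(g(b)) = 1 + depth(b) = 1 + 0 = 1
depth(f(c, d)) = 1 + max(0, 0) = 1
depth(f(d, f(c, d))) = 1 + max(0, 1) = 2
depth(f(g(b), f(d, f(c, d)))) = 1 + max(1, 2) = 3
depth(g(f(g(b), f(d, f(c, d))))) = 1 + depth(f(g(b), f(d, f(c, d)))) = 1 + 3 = 4
depth(f(f(f(b, c), h(d)), g(f(g(b), f(d, f(c, d)))))) = 1 + max(2, 4) = 5

5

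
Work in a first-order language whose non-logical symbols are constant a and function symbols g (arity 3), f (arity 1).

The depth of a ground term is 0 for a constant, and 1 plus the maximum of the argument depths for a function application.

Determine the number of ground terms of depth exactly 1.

2

Count level by level. With function symbols g/3, f/1, the terms of depth ≤ k are the 1 constant together with each function applied to depth-≤(k−1) tuples, so N_k = 1 + N_{k-1}^3 + N_{k-1}.
N_0 = 1
N_1 = 1 + 1^3 + 1 = 3
Terms of depth exactly 1: N_1 − N_0 = 3 − 1 = 2.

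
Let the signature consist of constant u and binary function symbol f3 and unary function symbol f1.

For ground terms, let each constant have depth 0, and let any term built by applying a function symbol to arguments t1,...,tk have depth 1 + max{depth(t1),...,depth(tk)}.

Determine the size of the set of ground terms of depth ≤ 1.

Let N_k count ground terms of depth at most k. Each non-constant term of depth ≤ k is some function symbol applied to depth-≤(k−1) arguments, giving N_k = 1 + N_{k-1}^2 + N_{k-1}.
N_0 = 1
N_1 = 1 + 1^2 + 1 = 3

3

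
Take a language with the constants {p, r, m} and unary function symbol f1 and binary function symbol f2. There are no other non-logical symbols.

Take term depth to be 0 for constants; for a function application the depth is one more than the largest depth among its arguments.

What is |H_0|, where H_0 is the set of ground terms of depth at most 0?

3

Let N_k = |{terms of depth ≤ k}|. Then N_0 = 3 and N_k = 3 + N_{k-1} + N_{k-1}^2 for k ≥ 1 (one summand per function symbol, arity giving the exponent).
N_0 = 3
Explicitly: p, r, m.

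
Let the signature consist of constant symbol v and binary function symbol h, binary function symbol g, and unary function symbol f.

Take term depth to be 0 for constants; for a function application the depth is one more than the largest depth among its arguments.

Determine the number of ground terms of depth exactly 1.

Write N_k for the number of ground terms of depth ≤ k. A term of depth ≤ k is either a constant or a function symbol applied to arguments of depth ≤ k−1, so N_k = 1 + N_{k-1}^2 + N_{k-1}^2 + N_{k-1}.
N_0 = 1
N_1 = 1 + 1^2 + 1^2 + 1 = 4
Terms of depth exactly 1: N_1 − N_0 = 4 − 1 = 3.

3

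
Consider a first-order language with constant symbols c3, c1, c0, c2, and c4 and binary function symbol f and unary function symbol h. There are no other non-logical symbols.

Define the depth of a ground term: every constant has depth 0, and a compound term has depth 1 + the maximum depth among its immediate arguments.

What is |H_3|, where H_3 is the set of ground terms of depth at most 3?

If N_k denotes the number of depth-≤k ground terms, the 5 constants give N_0 = 5, and each function symbol of arity r contributes N_{k-1}^r new terms at level k: N_k = 5 + N_{k-1}^2 + N_{k-1}.
N_0 = 5
N_1 = 5 + 5^2 + 5 = 35
N_2 = 5 + 35^2 + 35 = 1265
N_3 = 5 + 1265^2 + 1265 = 1601495

1601495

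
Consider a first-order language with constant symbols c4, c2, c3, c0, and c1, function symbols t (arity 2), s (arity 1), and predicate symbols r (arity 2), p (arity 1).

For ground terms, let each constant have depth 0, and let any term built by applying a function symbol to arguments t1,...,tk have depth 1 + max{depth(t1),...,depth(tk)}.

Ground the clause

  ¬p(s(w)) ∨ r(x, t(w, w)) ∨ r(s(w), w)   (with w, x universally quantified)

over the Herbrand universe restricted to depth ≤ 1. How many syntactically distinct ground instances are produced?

1225

Ground terms of depth ≤ 1:
  If N_k denotes the number of depth-≤k ground terms, the 5 constants give N_0 = 5, and each function symbol of arity r contributes N_{k-1}^r new terms at level k: N_k = 5 + N_{k-1}^2 + N_{k-1}.
  N_0 = 5
  N_1 = 5 + 5^2 + 5 = 35
So there are 35 ground terms available for substitution.
The clause has 2 distinct variables (w, x), each appearing in the body. In the free term algebra distinct substitutions yield syntactically distinct ground instances.
Number of ground instances = 35^2 = 1225.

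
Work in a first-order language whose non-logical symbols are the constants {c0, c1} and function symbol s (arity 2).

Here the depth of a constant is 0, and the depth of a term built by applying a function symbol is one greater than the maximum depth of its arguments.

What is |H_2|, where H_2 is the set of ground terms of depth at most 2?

38

If N_k denotes the number of depth-≤k ground terms, the 2 constants give N_0 = 2, and each function symbol of arity r contributes N_{k-1}^r new terms at level k: N_k = 2 + N_{k-1}^2.
N_0 = 2
N_1 = 2 + 2^2 = 6
N_2 = 2 + 6^2 = 38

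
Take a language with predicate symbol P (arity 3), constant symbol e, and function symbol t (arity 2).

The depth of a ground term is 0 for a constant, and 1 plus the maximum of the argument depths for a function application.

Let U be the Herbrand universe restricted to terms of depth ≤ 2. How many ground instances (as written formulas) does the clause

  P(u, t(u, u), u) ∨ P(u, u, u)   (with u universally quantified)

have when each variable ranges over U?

Ground terms of depth ≤ 2:
  Let N_k = |{terms of depth ≤ k}|. Then N_0 = 1 and N_k = 1 + N_{k-1}^2 for k ≥ 1 (one summand per function symbol, arity giving the exponent).
  N_0 = 1
  N_1 = 1 + 1^2 = 2
  N_2 = 1 + 2^2 = 5
So there are 5 ground terms available for substitution.
There is 1 variable to instantiate (u),  occurring in at least one literal, so different choices give different ground instances.
Number of ground instances = 5.

5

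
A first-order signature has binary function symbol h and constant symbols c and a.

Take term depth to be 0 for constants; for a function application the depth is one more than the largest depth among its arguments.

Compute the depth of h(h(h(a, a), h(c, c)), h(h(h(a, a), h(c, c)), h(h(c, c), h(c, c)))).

4

depth(h(a, a)) = 1 + max(0, 0) = 1
depth(h(c, c)) = 1 + max(0, 0) = 1
depth(h(h(a, a), h(c, c))) = 1 + max(1, 1) = 2
depth(h(h(c, c), h(c, c))) = 1 + max(1, 1) = 2
depth(h(h(h(a, a), h(c, c)), h(h(c, c), h(c, c)))) = 1 + max(2, 2) = 3
depth(h(h(h(a, a), h(c, c)), h(h(h(a, a), h(c, c)), h(h(c, c), h(c, c))))) = 1 + max(2, 3) = 4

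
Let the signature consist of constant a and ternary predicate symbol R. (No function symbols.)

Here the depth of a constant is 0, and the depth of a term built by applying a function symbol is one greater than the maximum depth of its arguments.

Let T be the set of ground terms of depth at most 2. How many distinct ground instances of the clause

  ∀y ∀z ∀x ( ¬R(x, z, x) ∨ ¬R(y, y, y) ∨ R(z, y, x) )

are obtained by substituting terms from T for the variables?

Ground terms of depth ≤ 2:
  With no function symbols every ground term is a constant, so there is exactly 1 ground term at every depth bound.
  N_0 = 1
  N_1 = 1
  N_2 = 1
  Explicitly: a.
So there is exactly 1 ground term available for substitution.
Each of y, z, x ranges independently over the available ground terms, and distinct assignments produce distinct instances.
Number of ground instances = 1^3 = 1.

1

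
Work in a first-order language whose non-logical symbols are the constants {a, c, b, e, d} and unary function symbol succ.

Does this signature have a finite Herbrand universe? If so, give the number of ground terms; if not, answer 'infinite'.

The signature has at least one function symbol (succ, arity 1) and at least one constant (a).
Iterating succ gives infinitely many distinct ground terms: a, succ(a), succ(succ(a)), ...
So the Herbrand universe is infinite.

infinite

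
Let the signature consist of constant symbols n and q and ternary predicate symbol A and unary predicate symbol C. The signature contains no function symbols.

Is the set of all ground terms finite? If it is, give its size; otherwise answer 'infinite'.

2

There are no function symbols, so every ground term is one of the 2 constants.
The Herbrand universe is {n, q}, which is finite with 2 elements.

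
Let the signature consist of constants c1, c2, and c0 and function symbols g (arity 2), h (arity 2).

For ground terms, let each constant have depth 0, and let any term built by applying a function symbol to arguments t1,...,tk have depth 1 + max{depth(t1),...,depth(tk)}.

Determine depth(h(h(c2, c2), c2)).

depth(h(c2, c2)) = 1 + max(0, 0) = 1
depth(h(h(c2, c2), c2)) = 1 + max(1, 0) = 2

2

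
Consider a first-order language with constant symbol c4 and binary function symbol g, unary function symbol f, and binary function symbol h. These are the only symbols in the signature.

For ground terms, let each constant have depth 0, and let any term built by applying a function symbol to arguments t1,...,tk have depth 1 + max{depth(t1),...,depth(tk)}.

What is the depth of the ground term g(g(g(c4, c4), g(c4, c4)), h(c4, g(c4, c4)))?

depth(g(c4, c4)) = 1 + max(0, 0) = 1
depth(g(g(c4, c4), g(c4, c4))) = 1 + max(1, 1) = 2
depth(h(c4, g(c4, c4))) = 1 + max(0, 1) = 2
depth(g(g(g(c4, c4), g(c4, c4)), h(c4, g(c4, c4)))) = 1 + max(2, 2) = 3

3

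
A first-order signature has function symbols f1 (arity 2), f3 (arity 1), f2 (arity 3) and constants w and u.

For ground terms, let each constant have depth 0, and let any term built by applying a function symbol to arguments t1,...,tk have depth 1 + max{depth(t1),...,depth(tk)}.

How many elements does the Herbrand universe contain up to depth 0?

2

If N_k denotes the number of depth-≤k ground terms, the 2 constants give N_0 = 2, and each function symbol of arity r contributes N_{k-1}^r new terms at level k: N_k = 2 + N_{k-1}^2 + N_{k-1} + N_{k-1}^3.
N_0 = 2
Explicitly: w, u.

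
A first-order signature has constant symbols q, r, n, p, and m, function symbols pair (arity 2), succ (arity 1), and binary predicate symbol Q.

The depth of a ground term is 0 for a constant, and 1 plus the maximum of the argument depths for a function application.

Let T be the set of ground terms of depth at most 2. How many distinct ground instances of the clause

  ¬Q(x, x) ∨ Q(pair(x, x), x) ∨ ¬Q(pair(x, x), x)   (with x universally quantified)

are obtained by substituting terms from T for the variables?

1265

Ground terms of depth ≤ 2:
  Let N_k count ground terms of depth at most k. Each non-constant term of depth ≤ k is some function symbol applied to depth-≤(k−1) arguments, giving N_k = 5 + N_{k-1}^2 + N_{k-1}.
  N_0 = 5
  N_1 = 5 + 5^2 + 5 = 35
  N_2 = 5 + 35^2 + 35 = 1265
So there are 1265 ground terms available for substitution.
The variable x ranges independently over the available ground terms, and distinct assignments produce distinct instances.
Number of ground instances = 1265.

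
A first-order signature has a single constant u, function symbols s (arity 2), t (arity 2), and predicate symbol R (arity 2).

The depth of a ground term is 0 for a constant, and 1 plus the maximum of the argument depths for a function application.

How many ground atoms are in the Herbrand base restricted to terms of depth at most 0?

First count ground terms of depth ≤ 0.
Let N_k count ground terms of depth at most k. Each non-constant term of depth ≤ k is some function symbol applied to depth-≤(k−1) arguments, giving N_k = 1 + N_{k-1}^2 + N_{k-1}^2.
N_0 = 1
So |H| = 1.
Ground atoms are formed by filling each argument slot of a predicate with a term from H, so an r-ary predicate gives |H|^r atoms:
  R: 1^2 = 1
Total ground atoms: 1.

1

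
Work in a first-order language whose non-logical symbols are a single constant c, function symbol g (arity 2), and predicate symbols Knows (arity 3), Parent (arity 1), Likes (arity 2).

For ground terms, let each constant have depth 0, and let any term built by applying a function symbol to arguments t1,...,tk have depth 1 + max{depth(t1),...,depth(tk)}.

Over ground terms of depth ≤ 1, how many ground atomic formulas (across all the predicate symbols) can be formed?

First count ground terms of depth ≤ 1.
If N_k denotes the number of depth-≤k ground terms, the 1 constant gives N_0 = 1, and each function symbol of arity r contributes N_{k-1}^r new terms at level k: N_k = 1 + N_{k-1}^2.
N_0 = 1
N_1 = 1 + 1^2 = 2
Explicitly: c, g(c, c).
So |H| = 2.
A ground atom is a predicate applied to a tuple of terms from H, so the count is the sum over predicates of |H|^arity:
  Knows: 2^3 = 8;  Parent: 2;  Likes: 2^2 = 4
Total ground atoms: 8 + 2 + 4 = 14.

14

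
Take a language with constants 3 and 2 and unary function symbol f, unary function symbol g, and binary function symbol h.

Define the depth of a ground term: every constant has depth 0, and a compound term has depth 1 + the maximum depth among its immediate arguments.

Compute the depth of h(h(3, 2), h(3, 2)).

depth(h(3, 2)) = 1 + max(0, 0) = 1
depth(h(h(3, 2), h(3, 2))) = 1 + max(1, 1) = 2

2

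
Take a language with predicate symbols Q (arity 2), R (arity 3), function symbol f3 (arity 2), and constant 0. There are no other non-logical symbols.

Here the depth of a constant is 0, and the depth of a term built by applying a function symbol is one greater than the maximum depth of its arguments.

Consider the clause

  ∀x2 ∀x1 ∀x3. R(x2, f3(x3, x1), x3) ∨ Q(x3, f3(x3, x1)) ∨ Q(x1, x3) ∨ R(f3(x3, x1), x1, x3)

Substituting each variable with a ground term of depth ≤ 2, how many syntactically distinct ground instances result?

Ground terms of depth ≤ 2:
  Count level by level. With function symbols f3/2, the terms of depth ≤ k are the 1 constant together with each function applied to depth-≤(k−1) tuples, so N_k = 1 + N_{k-1}^2.
  N_0 = 1
  N_1 = 1 + 1^2 = 2
  N_2 = 1 + 2^2 = 5
So there are 5 ground terms available for substitution.
Each of x2, x1, x3 ranges independently over the available ground terms, and distinct assignments produce distinct instances.
Number of ground instances = 5^3 = 125.

125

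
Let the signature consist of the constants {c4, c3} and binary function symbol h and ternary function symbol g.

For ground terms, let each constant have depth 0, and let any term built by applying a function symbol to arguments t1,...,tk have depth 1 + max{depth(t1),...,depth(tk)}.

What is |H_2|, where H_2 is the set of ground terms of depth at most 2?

Count level by level. With function symbols h/2, g/3, the terms of depth ≤ k are the 2 constants together with each function applied to depth-≤(k−1) tuples, so N_k = 2 + N_{k-1}^2 + N_{k-1}^3.
N_0 = 2
N_1 = 2 + 2^2 + 2^3 = 14
N_2 = 2 + 14^2 + 14^3 = 2942

2942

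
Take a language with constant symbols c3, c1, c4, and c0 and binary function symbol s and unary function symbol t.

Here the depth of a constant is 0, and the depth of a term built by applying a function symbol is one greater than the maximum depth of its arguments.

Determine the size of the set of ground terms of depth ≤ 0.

Write N_k for the number of ground terms of depth ≤ k. A term of depth ≤ k is either a constant or a function symbol applied to arguments of depth ≤ k−1, so N_k = 4 + N_{k-1}^2 + N_{k-1}.
N_0 = 4

4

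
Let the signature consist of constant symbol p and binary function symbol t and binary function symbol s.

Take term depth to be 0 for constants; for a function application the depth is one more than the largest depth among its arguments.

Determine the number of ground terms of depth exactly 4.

1044736

If N_k denotes the number of depth-≤k ground terms, the 1 constant gives N_0 = 1, and each function symbol of arity r contributes N_{k-1}^r new terms at level k: N_k = 1 + N_{k-1}^2 + N_{k-1}^2.
N_0 = 1
N_1 = 1 + 1^2 + 1^2 = 3
N_2 = 1 + 3^2 + 3^2 = 19
N_3 = 1 + 19^2 + 19^2 = 723
N_4 = 1 + 723^2 + 723^2 = 1045459
Terms of depth exactly 4: N_4 − N_3 = 1045459 − 723 = 1044736.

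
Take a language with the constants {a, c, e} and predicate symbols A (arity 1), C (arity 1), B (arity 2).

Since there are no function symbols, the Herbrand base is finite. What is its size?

With no function symbols, the Herbrand universe is just the 3 constants.
Ground atoms per predicate: A: 3, C: 3, B: 3^2 = 9.
Herbrand base size = 3 + 3 + 9 = 15.

15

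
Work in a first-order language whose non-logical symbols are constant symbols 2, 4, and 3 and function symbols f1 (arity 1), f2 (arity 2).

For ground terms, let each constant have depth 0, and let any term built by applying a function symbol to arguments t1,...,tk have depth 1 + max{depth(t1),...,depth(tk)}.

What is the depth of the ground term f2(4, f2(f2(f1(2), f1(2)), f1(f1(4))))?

4

depth(f1(2)) = 1 + depth(2) = 1 + 0 = 1
depth(f2(f1(2), f1(2))) = 1 + max(1, 1) = 2
depth(f1(4)) = 1 + depth(4) = 1 + 0 = 1
depth(f1(f1(4))) = 1 + depth(f1(4)) = 1 + 1 = 2
depth(f2(f2(f1(2), f1(2)), f1(f1(4)))) = 1 + max(2, 2) = 3
depth(f2(4, f2(f2(f1(2), f1(2)), f1(f1(4))))) = 1 + max(0, 3) = 4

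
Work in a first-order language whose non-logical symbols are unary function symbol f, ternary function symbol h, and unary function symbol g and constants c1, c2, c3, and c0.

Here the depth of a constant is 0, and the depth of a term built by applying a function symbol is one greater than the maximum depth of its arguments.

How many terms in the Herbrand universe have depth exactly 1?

Let N_k = |{terms of depth ≤ k}|. Then N_0 = 4 and N_k = 4 + N_{k-1} + N_{k-1}^3 + N_{k-1} for k ≥ 1 (one summand per function symbol, arity giving the exponent).
N_0 = 4
N_1 = 4 + 4 + 4^3 + 4 = 76
Terms of depth exactly 1: N_1 − N_0 = 76 − 4 = 72.

72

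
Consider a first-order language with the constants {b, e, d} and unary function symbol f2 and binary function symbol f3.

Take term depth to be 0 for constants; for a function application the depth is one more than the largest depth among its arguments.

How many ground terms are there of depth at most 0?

If N_k denotes the number of depth-≤k ground terms, the 3 constants give N_0 = 3, and each function symbol of arity r contributes N_{k-1}^r new terms at level k: N_k = 3 + N_{k-1} + N_{k-1}^2.
N_0 = 3
Explicitly: b, e, d.

3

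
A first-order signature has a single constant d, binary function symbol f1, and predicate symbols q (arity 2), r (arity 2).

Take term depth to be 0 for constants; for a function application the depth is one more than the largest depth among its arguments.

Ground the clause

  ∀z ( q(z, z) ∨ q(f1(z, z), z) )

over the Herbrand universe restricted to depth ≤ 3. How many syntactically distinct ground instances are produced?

Ground terms of depth ≤ 3:
  Let N_k = |{terms of depth ≤ k}|. Then N_0 = 1 and N_k = 1 + N_{k-1}^2 for k ≥ 1 (one summand per function symbol, arity giving the exponent).
  N_0 = 1
  N_1 = 1 + 1^2 = 2
  N_2 = 1 + 2^2 = 5
  N_3 = 1 + 5^2 = 26
So there are 26 ground terms available for substitution.
The variable z ranges independently over the available ground terms, and distinct assignments produce distinct instances.
Number of ground instances = 26.

26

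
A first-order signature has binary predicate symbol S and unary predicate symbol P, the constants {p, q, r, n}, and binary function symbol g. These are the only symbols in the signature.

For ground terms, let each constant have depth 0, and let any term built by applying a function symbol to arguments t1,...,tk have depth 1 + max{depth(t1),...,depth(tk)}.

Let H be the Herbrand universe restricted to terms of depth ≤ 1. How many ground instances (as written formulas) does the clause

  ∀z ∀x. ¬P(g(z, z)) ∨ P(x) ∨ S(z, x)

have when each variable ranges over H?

Ground terms of depth ≤ 1:
  Let N_k count ground terms of depth at most k. Each non-constant term of depth ≤ k is some function symbol applied to depth-≤(k−1) arguments, giving N_k = 4 + N_{k-1}^2.
  N_0 = 4
  N_1 = 4 + 4^2 = 20
So there are 20 ground terms available for substitution.
There are 2 variables to instantiate (z, x), each occurring in at least one literal, so different choices give different ground instances.
Number of ground instances = 20^2 = 400.

400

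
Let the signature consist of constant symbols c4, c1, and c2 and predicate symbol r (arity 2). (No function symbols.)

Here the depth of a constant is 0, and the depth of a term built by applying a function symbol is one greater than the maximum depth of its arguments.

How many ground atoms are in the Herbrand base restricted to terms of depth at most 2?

First count ground terms of depth ≤ 2.
With no function symbols every ground term is a constant, so there are exactly 3 ground terms at every depth bound.
N_0 = 3
N_1 = 3
N_2 = 3
Explicitly: c4, c1, c2.
So |H| = 3.
Each predicate of arity r yields |H|^r ground atoms (one per choice of an r-tuple from H):
  r: 3^2 = 9
Total ground atoms: 9.

9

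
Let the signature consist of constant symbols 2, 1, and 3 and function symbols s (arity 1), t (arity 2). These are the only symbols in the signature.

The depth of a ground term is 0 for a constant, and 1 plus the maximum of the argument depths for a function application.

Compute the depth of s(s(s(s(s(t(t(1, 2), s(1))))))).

depth(t(1, 2)) = 1 + max(0, 0) = 1
depth(s(1)) = 1 + depth(1) = 1 + 0 = 1
depth(t(t(1, 2), s(1))) = 1 + max(1, 1) = 2
depth(s(t(t(1, 2), s(1)))) = 1 + depth(t(t(1, 2), s(1))) = 1 + 2 = 3
depth(s(s(t(t(1, 2), s(1))))) = 1 + depth(s(t(t(1, 2), s(1)))) = 1 + 3 = 4
depth(s(s(s(t(t(1, 2), s(1)))))) = 1 + depth(s(s(t(t(1, 2), s(1))))) = 1 + 4 = 5
depth(s(s(s(s(t(t(1, 2), s(1))))))) = 1 + depth(s(s(s(t(t(1, 2), s(1)))))) = 1 + 5 = 6
depth(s(s(s(s(s(t(t(1, 2), s(1)))))))) = 1 + depth(s(s(s(s(t(t(1, 2), s(1))))))) = 1 + 6 = 7

7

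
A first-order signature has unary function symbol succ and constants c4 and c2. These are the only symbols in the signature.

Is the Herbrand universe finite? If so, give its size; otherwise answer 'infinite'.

infinite

The signature has at least one function symbol (succ, arity 1) and at least one constant (c4).
Iterating succ gives infinitely many distinct ground terms: c4, succ(c4), succ(succ(c4)), ...
So the Herbrand universe is infinite.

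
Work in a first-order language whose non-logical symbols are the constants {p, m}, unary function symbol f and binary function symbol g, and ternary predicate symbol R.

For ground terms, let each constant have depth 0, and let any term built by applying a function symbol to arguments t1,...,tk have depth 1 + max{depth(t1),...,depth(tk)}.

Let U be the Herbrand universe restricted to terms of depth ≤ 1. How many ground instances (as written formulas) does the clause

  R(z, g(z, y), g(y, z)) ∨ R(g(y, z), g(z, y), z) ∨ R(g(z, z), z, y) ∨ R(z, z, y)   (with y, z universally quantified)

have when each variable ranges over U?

64

Ground terms of depth ≤ 1:
  Let N_k count ground terms of depth at most k. Each non-constant term of depth ≤ k is some function symbol applied to depth-≤(k−1) arguments, giving N_k = 2 + N_{k-1} + N_{k-1}^2.
  N_0 = 2
  N_1 = 2 + 2 + 2^2 = 8
So there are 8 ground terms available for substitution.
The clause has 2 distinct variables (y, z), each appearing in the body. In the free term algebra distinct substitutions yield syntactically distinct ground instances.
Number of ground instances = 8^2 = 64.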